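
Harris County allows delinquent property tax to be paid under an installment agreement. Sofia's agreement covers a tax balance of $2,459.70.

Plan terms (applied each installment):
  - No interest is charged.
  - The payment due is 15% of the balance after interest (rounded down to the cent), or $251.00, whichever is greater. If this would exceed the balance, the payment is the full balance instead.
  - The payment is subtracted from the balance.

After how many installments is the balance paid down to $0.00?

Installment 1: $2,459.70 − $368.95 → $2,090.75
Installment 2: $2,090.75 − $313.61 → $1,777.14
Installment 3: $1,777.14 − $266.57 → $1,510.57
Installment 4: $1,510.57 − $251.00 → $1,259.57
Installment 5: $1,259.57 − $251.00 → $1,008.57
Installment 6: $1,008.57 − $251.00 → $757.57
Installment 7: $757.57 − $251.00 → $506.57
Installment 8: $506.57 − $251.00 → $255.57
Installment 9: $255.57 − $251.00 → $4.57
Installment 10: $4.57 − $4.57 → $0.00
Balance reaches $0.00 in installment 10.

10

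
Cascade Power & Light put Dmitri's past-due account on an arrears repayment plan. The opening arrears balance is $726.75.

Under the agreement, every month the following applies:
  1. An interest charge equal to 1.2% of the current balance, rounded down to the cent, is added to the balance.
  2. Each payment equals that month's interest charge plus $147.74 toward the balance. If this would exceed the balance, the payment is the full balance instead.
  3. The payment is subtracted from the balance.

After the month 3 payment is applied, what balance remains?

Month 1: opening $726.75; interest $8.72 → $735.47; payment $156.46; balance $579.01
Month 2: opening $579.01; interest $6.94 → $585.95; payment $154.68; balance $431.27
Month 3: opening $431.27; interest $5.17 → $436.44; payment $152.91; balance $283.53

$283.53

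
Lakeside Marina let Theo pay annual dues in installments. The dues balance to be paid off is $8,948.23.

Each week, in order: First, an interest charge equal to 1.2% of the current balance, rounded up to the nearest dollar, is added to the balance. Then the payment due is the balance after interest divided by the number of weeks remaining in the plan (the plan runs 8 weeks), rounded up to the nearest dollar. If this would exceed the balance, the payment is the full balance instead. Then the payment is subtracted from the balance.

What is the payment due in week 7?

$1,216.00

Week 1: $8,948.23 +$108.00 interest = $9,056.23; pay $1,133.00 → $7,923.23
Week 2: $7,923.23 +$96.00 interest = $8,019.23; pay $1,146.00 → $6,873.23
Week 3: $6,873.23 +$83.00 interest = $6,956.23; pay $1,160.00 → $5,796.23
Week 4: $5,796.23 +$70.00 interest = $5,866.23; pay $1,174.00 → $4,692.23
Week 5: $4,692.23 +$57.00 interest = $4,749.23; pay $1,188.00 → $3,561.23
Week 6: $3,561.23 +$43.00 interest = $3,604.23; pay $1,202.00 → $2,402.23
Week 7: $2,402.23 +$29.00 interest = $2,431.23; pay $1,216.00 → $1,215.23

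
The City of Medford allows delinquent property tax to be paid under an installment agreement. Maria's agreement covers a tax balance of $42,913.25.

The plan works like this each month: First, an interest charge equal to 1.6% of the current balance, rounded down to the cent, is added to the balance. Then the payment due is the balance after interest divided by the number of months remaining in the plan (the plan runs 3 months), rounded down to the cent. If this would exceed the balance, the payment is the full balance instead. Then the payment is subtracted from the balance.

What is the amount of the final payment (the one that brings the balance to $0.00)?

$15,002.07

# | Opening | Interest | Payment | End bal
1 | $42,913.25 | $686.61 | $14,533.28 | $29,066.58
2 | $29,066.58 | $465.06 | $14,765.82 | $14,765.82
3 | $14,765.82 | $236.25 | $15,002.07 | $0.00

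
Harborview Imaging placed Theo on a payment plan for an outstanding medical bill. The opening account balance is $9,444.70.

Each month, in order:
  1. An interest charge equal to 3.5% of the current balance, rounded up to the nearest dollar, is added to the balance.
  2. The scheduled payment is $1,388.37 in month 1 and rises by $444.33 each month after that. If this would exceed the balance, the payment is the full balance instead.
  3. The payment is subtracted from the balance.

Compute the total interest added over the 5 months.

Month 1: opening $9,444.70; interest $331.00 → $9,775.70; payment $1,388.37; balance $8,387.33
Month 2: opening $8,387.33; interest $294.00 → $8,681.33; payment $1,832.70; balance $6,848.63
Month 3: opening $6,848.63; interest $240.00 → $7,088.63; payment $2,277.03; balance $4,811.60
Month 4: opening $4,811.60; interest $169.00 → $4,980.60; payment $2,721.36; balance $2,259.24
Month 5: opening $2,259.24; interest $80.00 → $2,339.24; payment $2,339.24; balance $0.00
Total interest: $331.00 + $294.00 + $240.00 + $169.00 + $80.00 = $1,114.00

$1,114.00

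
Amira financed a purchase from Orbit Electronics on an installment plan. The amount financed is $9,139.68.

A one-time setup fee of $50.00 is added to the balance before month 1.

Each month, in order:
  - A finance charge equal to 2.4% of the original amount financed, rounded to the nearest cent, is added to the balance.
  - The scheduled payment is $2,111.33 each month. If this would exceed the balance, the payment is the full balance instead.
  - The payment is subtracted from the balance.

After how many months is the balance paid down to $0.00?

5

Month 1: $9,189.68 +$219.35 interest = $9,409.03; pay $2,111.33 → $7,297.70
Month 2: $7,297.70 +$219.35 interest = $7,517.05; pay $2,111.33 → $5,405.72
Month 3: $5,405.72 +$219.35 interest = $5,625.07; pay $2,111.33 → $3,513.74
Month 4: $3,513.74 +$219.35 interest = $3,733.09; pay $2,111.33 → $1,621.76
Month 5: $1,621.76 +$219.35 interest = $1,841.11; pay $1,841.11 → $0.00
Balance reaches $0.00 in month 5.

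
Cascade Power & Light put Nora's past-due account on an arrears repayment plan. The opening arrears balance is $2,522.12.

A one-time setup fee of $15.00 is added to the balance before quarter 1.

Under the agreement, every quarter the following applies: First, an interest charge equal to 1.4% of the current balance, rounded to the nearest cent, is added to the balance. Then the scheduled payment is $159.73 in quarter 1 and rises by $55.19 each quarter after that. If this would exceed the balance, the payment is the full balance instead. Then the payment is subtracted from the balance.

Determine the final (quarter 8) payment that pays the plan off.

# | Opening | Interest | Payment | End bal
1 | $2,537.12 | $35.52 | $159.73 | $2,412.91
2 | $2,412.91 | $33.78 | $214.92 | $2,231.77
3 | $2,231.77 | $31.24 | $270.11 | $1,992.90
4 | $1,992.90 | $27.90 | $325.30 | $1,695.50
5 | $1,695.50 | $23.74 | $380.49 | $1,338.75
6 | $1,338.75 | $18.74 | $435.68 | $921.81
7 | $921.81 | $12.91 | $490.87 | $443.85
8 | $443.85 | $6.21 | $450.06 | $0.00

$450.06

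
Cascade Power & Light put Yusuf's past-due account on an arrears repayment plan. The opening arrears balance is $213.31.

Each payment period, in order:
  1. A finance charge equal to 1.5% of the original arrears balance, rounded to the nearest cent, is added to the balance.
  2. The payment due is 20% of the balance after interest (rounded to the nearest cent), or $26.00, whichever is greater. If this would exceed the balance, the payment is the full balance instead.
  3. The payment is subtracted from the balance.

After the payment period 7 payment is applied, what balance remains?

$24.26

Payment period 1: opening $213.31; interest $3.20 → $216.51; payment $43.30; balance $173.21
Payment period 2: opening $173.21; interest $3.20 → $176.41; payment $35.28; balance $141.13
Payment period 3: opening $141.13; interest $3.20 → $144.33; payment $28.87; balance $115.46
Payment period 4: opening $115.46; interest $3.20 → $118.66; payment $26.00; balance $92.66
Payment period 5: opening $92.66; interest $3.20 → $95.86; payment $26.00; balance $69.86
Payment period 6: opening $69.86; interest $3.20 → $73.06; payment $26.00; balance $47.06
Payment period 7: opening $47.06; interest $3.20 → $50.26; payment $26.00; balance $24.26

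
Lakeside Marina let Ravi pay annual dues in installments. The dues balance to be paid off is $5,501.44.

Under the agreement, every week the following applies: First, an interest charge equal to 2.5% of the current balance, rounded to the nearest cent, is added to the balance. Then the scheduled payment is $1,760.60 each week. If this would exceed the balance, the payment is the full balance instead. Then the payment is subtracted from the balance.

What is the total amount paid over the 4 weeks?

Week 1: opening $5,501.44; interest $137.54 → $5,638.98; payment $1,760.60; balance $3,878.38
Week 2: opening $3,878.38; interest $96.96 → $3,975.34; payment $1,760.60; balance $2,214.74
Week 3: opening $2,214.74; interest $55.37 → $2,270.11; payment $1,760.60; balance $509.51
Week 4: opening $509.51; interest $12.74 → $522.25; payment $522.25; balance $0.00
Total paid: $5,804.05

$5,804.05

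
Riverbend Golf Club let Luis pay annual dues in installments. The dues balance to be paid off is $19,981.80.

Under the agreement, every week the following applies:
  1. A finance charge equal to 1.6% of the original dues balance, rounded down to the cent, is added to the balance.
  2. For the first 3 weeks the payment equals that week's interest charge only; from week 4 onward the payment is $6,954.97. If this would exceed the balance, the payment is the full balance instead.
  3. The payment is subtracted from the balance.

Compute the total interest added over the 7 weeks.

$2,237.90

Week 1: opening $19,981.80; interest $319.70 → $20,301.50; payment $319.70; balance $19,981.80
Week 2: opening $19,981.80; interest $319.70 → $20,301.50; payment $319.70; balance $19,981.80
Week 3: opening $19,981.80; interest $319.70 → $20,301.50; payment $319.70; balance $19,981.80
Week 4: opening $19,981.80; interest $319.70 → $20,301.50; payment $6,954.97; balance $13,346.53
Week 5: opening $13,346.53; interest $319.70 → $13,666.23; payment $6,954.97; balance $6,711.26
Week 6: opening $6,711.26; interest $319.70 → $7,030.96; payment $6,954.97; balance $75.99
Week 7: opening $75.99; interest $319.70 → $395.69; payment $395.69; balance $0.00
Total interest: $319.70 + $319.70 + $319.70 + $319.70 + $319.70 + $319.70 + $319.70 = $2,237.90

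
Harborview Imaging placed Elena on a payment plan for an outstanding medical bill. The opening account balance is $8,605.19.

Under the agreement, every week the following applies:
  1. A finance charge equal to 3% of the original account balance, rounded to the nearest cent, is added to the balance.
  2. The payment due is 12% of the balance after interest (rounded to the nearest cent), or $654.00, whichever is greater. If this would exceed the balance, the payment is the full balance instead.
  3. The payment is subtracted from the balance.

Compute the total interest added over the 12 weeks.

$3,097.92

Week 1: $8,605.19 +$258.16 interest = $8,863.35; pay $1,063.60 → $7,799.75
Week 2: $7,799.75 +$258.16 interest = $8,057.91; pay $966.95 → $7,090.96
Week 3: $7,090.96 +$258.16 interest = $7,349.12; pay $881.89 → $6,467.23
Week 4: $6,467.23 +$258.16 interest = $6,725.39; pay $807.05 → $5,918.34
Week 5: $5,918.34 +$258.16 interest = $6,176.50; pay $741.18 → $5,435.32
Week 6: $5,435.32 +$258.16 interest = $5,693.48; pay $683.22 → $5,010.26
Week 7: $5,010.26 +$258.16 interest = $5,268.42; pay $654.00 → $4,614.42
Week 8: $4,614.42 +$258.16 interest = $4,872.58; pay $654.00 → $4,218.58
Week 9: $4,218.58 +$258.16 interest = $4,476.74; pay $654.00 → $3,822.74
Week 10: $3,822.74 +$258.16 interest = $4,080.90; pay $654.00 → $3,426.90
Week 11: $3,426.90 +$258.16 interest = $3,685.06; pay $654.00 → $3,031.06
Week 12: $3,031.06 +$258.16 interest = $3,289.22; pay $654.00 → $2,635.22
Total interest: $258.16 + $258.16 + $258.16 + $258.16 + $258.16 + $258.16 + $258.16 + $258.16 + $258.16 + $258.16 + $258.16 + $258.16 = $3,097.92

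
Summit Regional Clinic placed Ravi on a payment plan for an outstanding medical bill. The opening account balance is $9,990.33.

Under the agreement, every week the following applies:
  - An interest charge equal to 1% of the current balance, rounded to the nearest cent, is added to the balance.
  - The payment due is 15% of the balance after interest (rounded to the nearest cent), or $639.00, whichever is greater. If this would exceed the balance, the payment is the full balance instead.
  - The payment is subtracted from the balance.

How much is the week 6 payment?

$705.82

# | Opening | Interest | Payment | End bal
1 | $9,990.33 | $99.90 | $1,513.53 | $8,576.70
2 | $8,576.70 | $85.77 | $1,299.37 | $7,363.10
3 | $7,363.10 | $73.63 | $1,115.51 | $6,321.22
4 | $6,321.22 | $63.21 | $957.66 | $5,426.77
5 | $5,426.77 | $54.27 | $822.16 | $4,658.88
6 | $4,658.88 | $46.59 | $705.82 | $3,999.65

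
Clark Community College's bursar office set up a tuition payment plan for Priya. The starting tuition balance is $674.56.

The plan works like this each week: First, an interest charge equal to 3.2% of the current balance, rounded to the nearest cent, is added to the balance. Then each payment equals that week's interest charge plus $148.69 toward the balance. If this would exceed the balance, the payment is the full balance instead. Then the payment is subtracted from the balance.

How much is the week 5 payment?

Week 1: $674.56 +$21.59 interest = $696.15; pay $170.28 → $525.87
Week 2: $525.87 +$16.83 interest = $542.70; pay $165.52 → $377.18
Week 3: $377.18 +$12.07 interest = $389.25; pay $160.76 → $228.49
Week 4: $228.49 +$7.31 interest = $235.80; pay $156.00 → $79.80
Week 5: $79.80 +$2.55 interest = $82.35; pay $82.35 → $0.00

$82.35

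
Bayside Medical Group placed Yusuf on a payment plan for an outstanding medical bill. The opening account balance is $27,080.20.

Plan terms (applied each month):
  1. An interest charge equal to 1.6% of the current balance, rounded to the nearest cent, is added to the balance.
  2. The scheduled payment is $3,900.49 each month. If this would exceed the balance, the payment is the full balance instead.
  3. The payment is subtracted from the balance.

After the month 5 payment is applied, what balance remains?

$9,180.46

Month 1: opening $27,080.20; interest $433.28 → $27,513.48; payment $3,900.49; balance $23,612.99
Month 2: opening $23,612.99; interest $377.81 → $23,990.80; payment $3,900.49; balance $20,090.31
Month 3: opening $20,090.31; interest $321.44 → $20,411.75; payment $3,900.49; balance $16,511.26
Month 4: opening $16,511.26; interest $264.18 → $16,775.44; payment $3,900.49; balance $12,874.95
Month 5: opening $12,874.95; interest $206.00 → $13,080.95; payment $3,900.49; balance $9,180.46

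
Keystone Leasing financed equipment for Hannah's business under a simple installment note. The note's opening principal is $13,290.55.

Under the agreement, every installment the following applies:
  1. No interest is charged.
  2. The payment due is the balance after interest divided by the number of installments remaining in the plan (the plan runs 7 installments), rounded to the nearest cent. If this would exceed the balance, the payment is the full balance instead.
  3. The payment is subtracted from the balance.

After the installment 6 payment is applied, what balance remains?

Installment 1: $13,290.55 − $1,898.65 → $11,391.90
Installment 2: $11,391.90 − $1,898.65 → $9,493.25
Installment 3: $9,493.25 − $1,898.65 → $7,594.60
Installment 4: $7,594.60 − $1,898.65 → $5,695.95
Installment 5: $5,695.95 − $1,898.65 → $3,797.30
Installment 6: $3,797.30 − $1,898.65 → $1,898.65

$1,898.65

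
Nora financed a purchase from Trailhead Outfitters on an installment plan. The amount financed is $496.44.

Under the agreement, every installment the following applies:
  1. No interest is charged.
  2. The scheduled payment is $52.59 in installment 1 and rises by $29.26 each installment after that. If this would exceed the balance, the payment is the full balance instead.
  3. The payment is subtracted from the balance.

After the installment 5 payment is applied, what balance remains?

Installment 1: $496.44 − $52.59 → $443.85
Installment 2: $443.85 − $81.85 → $362.00
Installment 3: $362.00 − $111.11 → $250.89
Installment 4: $250.89 − $140.37 → $110.52
Installment 5: $110.52 − $110.52 → $0.00

$0.00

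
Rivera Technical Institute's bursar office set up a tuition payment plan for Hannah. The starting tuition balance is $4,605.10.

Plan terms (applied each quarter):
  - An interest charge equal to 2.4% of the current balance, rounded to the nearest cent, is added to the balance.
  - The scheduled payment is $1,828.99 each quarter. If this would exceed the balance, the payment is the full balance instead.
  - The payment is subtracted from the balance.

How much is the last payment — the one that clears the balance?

$1,153.97

Quarter 1: $4,605.10 +$110.52 interest = $4,715.62; pay $1,828.99 → $2,886.63
Quarter 2: $2,886.63 +$69.28 interest = $2,955.91; pay $1,828.99 → $1,126.92
Quarter 3: $1,126.92 +$27.05 interest = $1,153.97; pay $1,153.97 → $0.00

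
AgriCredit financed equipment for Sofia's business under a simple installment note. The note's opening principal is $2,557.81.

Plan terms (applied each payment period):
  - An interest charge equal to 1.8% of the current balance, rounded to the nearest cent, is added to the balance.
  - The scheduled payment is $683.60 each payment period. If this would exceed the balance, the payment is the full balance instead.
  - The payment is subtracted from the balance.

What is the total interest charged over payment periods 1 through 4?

$114.47

# | Opening | Interest | Payment | End bal
1 | $2,557.81 | $46.04 | $683.60 | $1,920.25
2 | $1,920.25 | $34.56 | $683.60 | $1,271.21
3 | $1,271.21 | $22.88 | $683.60 | $610.49
4 | $610.49 | $10.99 | $621.48 | $0.00
Total interest: $46.04 + $34.56 + $22.88 + $10.99 = $114.47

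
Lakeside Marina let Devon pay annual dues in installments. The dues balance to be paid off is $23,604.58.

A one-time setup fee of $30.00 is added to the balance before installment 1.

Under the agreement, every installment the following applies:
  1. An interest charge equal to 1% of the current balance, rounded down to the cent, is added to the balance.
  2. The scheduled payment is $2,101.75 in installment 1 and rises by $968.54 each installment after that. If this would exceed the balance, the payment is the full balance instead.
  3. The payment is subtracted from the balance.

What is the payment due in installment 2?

Installment 1: opening $23,634.58; interest $236.34 → $23,870.92; payment $2,101.75; balance $21,769.17
Installment 2: opening $21,769.17; interest $217.69 → $21,986.86; payment $3,070.29; balance $18,916.57

$3,070.29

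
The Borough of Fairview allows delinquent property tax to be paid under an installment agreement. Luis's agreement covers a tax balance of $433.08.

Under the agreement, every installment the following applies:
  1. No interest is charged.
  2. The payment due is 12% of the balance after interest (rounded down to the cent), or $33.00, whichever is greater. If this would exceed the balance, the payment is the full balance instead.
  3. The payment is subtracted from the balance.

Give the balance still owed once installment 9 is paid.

$94.74

Installment 1: opening $433.08; payment $51.96; balance $381.12
Installment 2: opening $381.12; payment $45.73; balance $335.39
Installment 3: opening $335.39; payment $40.24; balance $295.15
Installment 4: opening $295.15; payment $35.41; balance $259.74
Installment 5: opening $259.74; payment $33.00; balance $226.74
Installment 6: opening $226.74; payment $33.00; balance $193.74
Installment 7: opening $193.74; payment $33.00; balance $160.74
Installment 8: opening $160.74; payment $33.00; balance $127.74
Installment 9: opening $127.74; payment $33.00; balance $94.74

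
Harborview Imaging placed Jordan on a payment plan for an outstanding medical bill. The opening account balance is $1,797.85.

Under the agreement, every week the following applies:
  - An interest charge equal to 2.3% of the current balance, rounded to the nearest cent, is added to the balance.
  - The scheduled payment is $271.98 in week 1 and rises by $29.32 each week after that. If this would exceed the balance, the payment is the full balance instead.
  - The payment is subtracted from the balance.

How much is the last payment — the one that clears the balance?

Week 1: opening $1,797.85; interest $41.35 → $1,839.20; payment $271.98; balance $1,567.22
Week 2: opening $1,567.22; interest $36.05 → $1,603.27; payment $301.30; balance $1,301.97
Week 3: opening $1,301.97; interest $29.95 → $1,331.92; payment $330.62; balance $1,001.30
Week 4: opening $1,001.30; interest $23.03 → $1,024.33; payment $359.94; balance $664.39
Week 5: opening $664.39; interest $15.28 → $679.67; payment $389.26; balance $290.41
Week 6: opening $290.41; interest $6.68 → $297.09; payment $297.09; balance $0.00

$297.09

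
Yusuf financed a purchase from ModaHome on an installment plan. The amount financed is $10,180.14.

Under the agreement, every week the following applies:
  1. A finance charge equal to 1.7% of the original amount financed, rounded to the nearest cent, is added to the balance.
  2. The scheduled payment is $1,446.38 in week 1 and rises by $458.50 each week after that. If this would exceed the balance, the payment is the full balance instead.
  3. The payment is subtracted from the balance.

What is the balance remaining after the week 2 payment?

$7,175.00

Week 1: opening $10,180.14; interest $173.06 → $10,353.20; payment $1,446.38; balance $8,906.82
Week 2: opening $8,906.82; interest $173.06 → $9,079.88; payment $1,904.88; balance $7,175.00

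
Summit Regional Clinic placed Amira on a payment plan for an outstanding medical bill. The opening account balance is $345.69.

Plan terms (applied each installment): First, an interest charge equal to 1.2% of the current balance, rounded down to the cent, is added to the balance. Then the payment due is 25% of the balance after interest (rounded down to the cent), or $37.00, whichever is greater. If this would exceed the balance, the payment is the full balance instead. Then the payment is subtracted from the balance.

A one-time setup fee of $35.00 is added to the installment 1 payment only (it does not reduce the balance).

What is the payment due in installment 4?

Installment 1: opening $345.69; interest $4.14 → $349.83; payment $87.45 (+ $35.00 fee); balance $262.38
Installment 2: opening $262.38; interest $3.14 → $265.52; payment $66.38; balance $199.14
Installment 3: opening $199.14; interest $2.38 → $201.52; payment $50.38; balance $151.14
Installment 4: opening $151.14; interest $1.81 → $152.95; payment $38.23; balance $114.72

$38.23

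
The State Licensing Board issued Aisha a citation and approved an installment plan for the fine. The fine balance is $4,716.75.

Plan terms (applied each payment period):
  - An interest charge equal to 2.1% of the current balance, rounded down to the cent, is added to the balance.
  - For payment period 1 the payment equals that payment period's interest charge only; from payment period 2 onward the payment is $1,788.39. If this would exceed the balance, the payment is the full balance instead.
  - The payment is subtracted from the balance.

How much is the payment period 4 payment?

$1,329.94

Payment period 1: $4,716.75 +$99.05 interest = $4,815.80; pay $99.05 → $4,716.75
Payment period 2: $4,716.75 +$99.05 interest = $4,815.80; pay $1,788.39 → $3,027.41
Payment period 3: $3,027.41 +$63.57 interest = $3,090.98; pay $1,788.39 → $1,302.59
Payment period 4: $1,302.59 +$27.35 interest = $1,329.94; pay $1,329.94 → $0.00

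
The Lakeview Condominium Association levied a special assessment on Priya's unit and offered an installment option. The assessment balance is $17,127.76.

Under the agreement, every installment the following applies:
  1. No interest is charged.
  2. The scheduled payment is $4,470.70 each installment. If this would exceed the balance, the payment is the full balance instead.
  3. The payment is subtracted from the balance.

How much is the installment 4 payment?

Installment 1: $17,127.76 − $4,470.70 → $12,657.06
Installment 2: $12,657.06 − $4,470.70 → $8,186.36
Installment 3: $8,186.36 − $4,470.70 → $3,715.66
Installment 4: $3,715.66 − $3,715.66 → $0.00

$3,715.66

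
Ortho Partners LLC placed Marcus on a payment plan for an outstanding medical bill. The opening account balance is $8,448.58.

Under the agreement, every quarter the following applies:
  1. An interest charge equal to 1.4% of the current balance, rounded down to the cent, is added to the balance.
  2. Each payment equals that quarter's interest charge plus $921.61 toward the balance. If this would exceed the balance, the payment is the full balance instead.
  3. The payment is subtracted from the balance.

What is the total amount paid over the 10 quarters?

Quarter 1: opening $8,448.58; interest $118.28 → $8,566.86; payment $1,039.89; balance $7,526.97
Quarter 2: opening $7,526.97; interest $105.37 → $7,632.34; payment $1,026.98; balance $6,605.36
Quarter 3: opening $6,605.36; interest $92.47 → $6,697.83; payment $1,014.08; balance $5,683.75
Quarter 4: opening $5,683.75; interest $79.57 → $5,763.32; payment $1,001.18; balance $4,762.14
Quarter 5: opening $4,762.14; interest $66.66 → $4,828.80; payment $988.27; balance $3,840.53
Quarter 6: opening $3,840.53; interest $53.76 → $3,894.29; payment $975.37; balance $2,918.92
Quarter 7: opening $2,918.92; interest $40.86 → $2,959.78; payment $962.47; balance $1,997.31
Quarter 8: opening $1,997.31; interest $27.96 → $2,025.27; payment $949.57; balance $1,075.70
Quarter 9: opening $1,075.70; interest $15.05 → $1,090.75; payment $936.66; balance $154.09
Quarter 10: opening $154.09; interest $2.15 → $156.24; payment $156.24; balance $0.00
Total paid: $9,050.71

$9,050.71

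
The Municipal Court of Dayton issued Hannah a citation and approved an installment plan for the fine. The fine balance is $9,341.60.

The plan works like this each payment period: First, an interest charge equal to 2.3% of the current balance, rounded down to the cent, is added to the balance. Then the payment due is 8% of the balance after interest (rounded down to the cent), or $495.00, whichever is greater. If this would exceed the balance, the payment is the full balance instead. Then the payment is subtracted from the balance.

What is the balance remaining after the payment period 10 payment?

Payment period 1: $9,341.60 +$214.85 interest = $9,556.45; pay $764.51 → $8,791.94
Payment period 2: $8,791.94 +$202.21 interest = $8,994.15; pay $719.53 → $8,274.62
Payment period 3: $8,274.62 +$190.31 interest = $8,464.93; pay $677.19 → $7,787.74
Payment period 4: $7,787.74 +$179.11 interest = $7,966.85; pay $637.34 → $7,329.51
Payment period 5: $7,329.51 +$168.57 interest = $7,498.08; pay $599.84 → $6,898.24
Payment period 6: $6,898.24 +$158.65 interest = $7,056.89; pay $564.55 → $6,492.34
Payment period 7: $6,492.34 +$149.32 interest = $6,641.66; pay $531.33 → $6,110.33
Payment period 8: $6,110.33 +$140.53 interest = $6,250.86; pay $500.06 → $5,750.80
Payment period 9: $5,750.80 +$132.26 interest = $5,883.06; pay $495.00 → $5,388.06
Payment period 10: $5,388.06 +$123.92 interest = $5,511.98; pay $495.00 → $5,016.98

$5,016.98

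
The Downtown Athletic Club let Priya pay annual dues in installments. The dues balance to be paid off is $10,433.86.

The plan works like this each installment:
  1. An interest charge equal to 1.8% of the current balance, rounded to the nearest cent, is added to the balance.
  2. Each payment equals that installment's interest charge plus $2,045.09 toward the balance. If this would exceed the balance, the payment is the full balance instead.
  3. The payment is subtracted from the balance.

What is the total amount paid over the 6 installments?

# | Opening | Interest | Payment | End bal
1 | $10,433.86 | $187.81 | $2,232.90 | $8,388.77
2 | $8,388.77 | $151.00 | $2,196.09 | $6,343.68
3 | $6,343.68 | $114.19 | $2,159.28 | $4,298.59
4 | $4,298.59 | $77.37 | $2,122.46 | $2,253.50
5 | $2,253.50 | $40.56 | $2,085.65 | $208.41
6 | $208.41 | $3.75 | $212.16 | $0.00
Total paid: $11,008.54

$11,008.54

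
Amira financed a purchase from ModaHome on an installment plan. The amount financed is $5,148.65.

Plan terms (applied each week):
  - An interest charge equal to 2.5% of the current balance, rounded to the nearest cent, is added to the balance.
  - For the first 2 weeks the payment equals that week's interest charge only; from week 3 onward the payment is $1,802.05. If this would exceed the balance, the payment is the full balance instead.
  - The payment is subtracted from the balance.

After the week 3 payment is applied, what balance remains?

Week 1: $5,148.65 +$128.72 interest = $5,277.37; pay $128.72 → $5,148.65
Week 2: $5,148.65 +$128.72 interest = $5,277.37; pay $128.72 → $5,148.65
Week 3: $5,148.65 +$128.72 interest = $5,277.37; pay $1,802.05 → $3,475.32

$3,475.32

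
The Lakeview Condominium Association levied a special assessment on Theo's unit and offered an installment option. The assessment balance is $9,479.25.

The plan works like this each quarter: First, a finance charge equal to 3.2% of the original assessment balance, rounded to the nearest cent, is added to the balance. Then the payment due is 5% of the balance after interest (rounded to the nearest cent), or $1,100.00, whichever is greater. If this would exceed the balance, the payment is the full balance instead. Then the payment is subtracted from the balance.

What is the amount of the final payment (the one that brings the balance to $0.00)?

$1,019.33

Quarter 1: $9,479.25 +$303.34 interest = $9,782.59; pay $1,100.00 → $8,682.59
Quarter 2: $8,682.59 +$303.34 interest = $8,985.93; pay $1,100.00 → $7,885.93
Quarter 3: $7,885.93 +$303.34 interest = $8,189.27; pay $1,100.00 → $7,089.27
Quarter 4: $7,089.27 +$303.34 interest = $7,392.61; pay $1,100.00 → $6,292.61
Quarter 5: $6,292.61 +$303.34 interest = $6,595.95; pay $1,100.00 → $5,495.95
Quarter 6: $5,495.95 +$303.34 interest = $5,799.29; pay $1,100.00 → $4,699.29
Quarter 7: $4,699.29 +$303.34 interest = $5,002.63; pay $1,100.00 → $3,902.63
Quarter 8: $3,902.63 +$303.34 interest = $4,205.97; pay $1,100.00 → $3,105.97
Quarter 9: $3,105.97 +$303.34 interest = $3,409.31; pay $1,100.00 → $2,309.31
Quarter 10: $2,309.31 +$303.34 interest = $2,612.65; pay $1,100.00 → $1,512.65
Quarter 11: $1,512.65 +$303.34 interest = $1,815.99; pay $1,100.00 → $715.99
Quarter 12: $715.99 +$303.34 interest = $1,019.33; pay $1,019.33 → $0.00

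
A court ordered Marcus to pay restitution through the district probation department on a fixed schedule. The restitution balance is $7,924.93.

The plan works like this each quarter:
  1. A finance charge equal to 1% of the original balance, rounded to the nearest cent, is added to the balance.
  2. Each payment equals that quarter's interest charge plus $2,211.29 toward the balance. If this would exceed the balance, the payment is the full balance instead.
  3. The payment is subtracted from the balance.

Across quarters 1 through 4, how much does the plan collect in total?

$8,241.93

Quarter 1: $7,924.93 +$79.25 interest = $8,004.18; pay $2,290.54 → $5,713.64
Quarter 2: $5,713.64 +$79.25 interest = $5,792.89; pay $2,290.54 → $3,502.35
Quarter 3: $3,502.35 +$79.25 interest = $3,581.60; pay $2,290.54 → $1,291.06
Quarter 4: $1,291.06 +$79.25 interest = $1,370.31; pay $1,370.31 → $0.00
Total paid: $8,241.93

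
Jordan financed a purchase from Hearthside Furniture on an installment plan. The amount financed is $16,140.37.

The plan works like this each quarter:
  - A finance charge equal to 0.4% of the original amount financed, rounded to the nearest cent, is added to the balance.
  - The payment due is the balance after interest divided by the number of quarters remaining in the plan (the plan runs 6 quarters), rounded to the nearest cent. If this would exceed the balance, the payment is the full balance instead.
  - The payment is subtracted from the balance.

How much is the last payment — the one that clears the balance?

$2,848.23

Quarter 1: opening $16,140.37; interest $64.56 → $16,204.93; payment $2,700.82; balance $13,504.11
Quarter 2: opening $13,504.11; interest $64.56 → $13,568.67; payment $2,713.73; balance $10,854.94
Quarter 3: opening $10,854.94; interest $64.56 → $10,919.50; payment $2,729.88; balance $8,189.62
Quarter 4: opening $8,189.62; interest $64.56 → $8,254.18; payment $2,751.39; balance $5,502.79
Quarter 5: opening $5,502.79; interest $64.56 → $5,567.35; payment $2,783.68; balance $2,783.67
Quarter 6: opening $2,783.67; interest $64.56 → $2,848.23; payment $2,848.23; balance $0.00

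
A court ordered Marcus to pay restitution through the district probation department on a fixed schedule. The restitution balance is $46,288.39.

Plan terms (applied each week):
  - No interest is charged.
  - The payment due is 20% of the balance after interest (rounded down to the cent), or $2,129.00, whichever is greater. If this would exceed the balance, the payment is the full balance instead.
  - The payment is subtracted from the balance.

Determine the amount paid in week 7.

Week 1: $46,288.39 − $9,257.67 → $37,030.72
Week 2: $37,030.72 − $7,406.14 → $29,624.58
Week 3: $29,624.58 − $5,924.91 → $23,699.67
Week 4: $23,699.67 − $4,739.93 → $18,959.74
Week 5: $18,959.74 − $3,791.94 → $15,167.80
Week 6: $15,167.80 − $3,033.56 → $12,134.24
Week 7: $12,134.24 − $2,426.84 → $9,707.40

$2,426.84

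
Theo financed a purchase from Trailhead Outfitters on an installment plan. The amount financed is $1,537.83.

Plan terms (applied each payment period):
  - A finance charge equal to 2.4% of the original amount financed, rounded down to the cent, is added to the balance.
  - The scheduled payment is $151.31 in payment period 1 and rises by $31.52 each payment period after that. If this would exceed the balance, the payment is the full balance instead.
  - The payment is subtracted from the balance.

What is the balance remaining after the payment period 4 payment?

Payment period 1: opening $1,537.83; interest $36.90 → $1,574.73; payment $151.31; balance $1,423.42
Payment period 2: opening $1,423.42; interest $36.90 → $1,460.32; payment $182.83; balance $1,277.49
Payment period 3: opening $1,277.49; interest $36.90 → $1,314.39; payment $214.35; balance $1,100.04
Payment period 4: opening $1,100.04; interest $36.90 → $1,136.94; payment $245.87; balance $891.07

$891.07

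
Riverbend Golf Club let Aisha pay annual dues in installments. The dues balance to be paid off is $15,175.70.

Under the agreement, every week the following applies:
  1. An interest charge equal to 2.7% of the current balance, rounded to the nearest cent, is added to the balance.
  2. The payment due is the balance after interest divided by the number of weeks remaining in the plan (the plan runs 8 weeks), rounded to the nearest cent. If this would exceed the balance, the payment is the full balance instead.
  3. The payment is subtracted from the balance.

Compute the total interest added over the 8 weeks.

$1,964.85

Week 1: opening $15,175.70; interest $409.74 → $15,585.44; payment $1,948.18; balance $13,637.26
Week 2: opening $13,637.26; interest $368.21 → $14,005.47; payment $2,000.78; balance $12,004.69
Week 3: opening $12,004.69; interest $324.13 → $12,328.82; payment $2,054.80; balance $10,274.02
Week 4: opening $10,274.02; interest $277.40 → $10,551.42; payment $2,110.28; balance $8,441.14
Week 5: opening $8,441.14; interest $227.91 → $8,669.05; payment $2,167.26; balance $6,501.79
Week 6: opening $6,501.79; interest $175.55 → $6,677.34; payment $2,225.78; balance $4,451.56
Week 7: opening $4,451.56; interest $120.19 → $4,571.75; payment $2,285.88; balance $2,285.87
Week 8: opening $2,285.87; interest $61.72 → $2,347.59; payment $2,347.59; balance $0.00
Total interest: $409.74 + $368.21 + $324.13 + $277.40 + $227.91 + $175.55 + $120.19 + $61.72 = $1,964.85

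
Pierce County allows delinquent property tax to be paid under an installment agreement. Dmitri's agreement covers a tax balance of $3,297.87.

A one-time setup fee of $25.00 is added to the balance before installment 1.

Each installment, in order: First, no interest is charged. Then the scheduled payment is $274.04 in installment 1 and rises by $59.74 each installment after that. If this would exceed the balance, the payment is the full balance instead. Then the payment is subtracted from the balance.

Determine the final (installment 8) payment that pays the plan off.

Installment 1: opening $3,322.87; payment $274.04; balance $3,048.83
Installment 2: opening $3,048.83; payment $333.78; balance $2,715.05
Installment 3: opening $2,715.05; payment $393.52; balance $2,321.53
Installment 4: opening $2,321.53; payment $453.26; balance $1,868.27
Installment 5: opening $1,868.27; payment $513.00; balance $1,355.27
Installment 6: opening $1,355.27; payment $572.74; balance $782.53
Installment 7: opening $782.53; payment $632.48; balance $150.05
Installment 8: opening $150.05; payment $150.05; balance $0.00

$150.05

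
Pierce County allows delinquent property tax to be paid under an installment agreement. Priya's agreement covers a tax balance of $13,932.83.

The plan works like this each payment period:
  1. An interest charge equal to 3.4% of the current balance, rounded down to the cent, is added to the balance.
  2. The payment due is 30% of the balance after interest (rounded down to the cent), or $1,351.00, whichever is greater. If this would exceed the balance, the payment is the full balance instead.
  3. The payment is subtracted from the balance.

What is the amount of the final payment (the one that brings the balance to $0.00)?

$36.23

Payment period 1: $13,932.83 +$473.71 interest = $14,406.54; pay $4,321.96 → $10,084.58
Payment period 2: $10,084.58 +$342.87 interest = $10,427.45; pay $3,128.23 → $7,299.22
Payment period 3: $7,299.22 +$248.17 interest = $7,547.39; pay $2,264.21 → $5,283.18
Payment period 4: $5,283.18 +$179.62 interest = $5,462.80; pay $1,638.84 → $3,823.96
Payment period 5: $3,823.96 +$130.01 interest = $3,953.97; pay $1,351.00 → $2,602.97
Payment period 6: $2,602.97 +$88.50 interest = $2,691.47; pay $1,351.00 → $1,340.47
Payment period 7: $1,340.47 +$45.57 interest = $1,386.04; pay $1,351.00 → $35.04
Payment period 8: $35.04 +$1.19 interest = $36.23; pay $36.23 → $0.00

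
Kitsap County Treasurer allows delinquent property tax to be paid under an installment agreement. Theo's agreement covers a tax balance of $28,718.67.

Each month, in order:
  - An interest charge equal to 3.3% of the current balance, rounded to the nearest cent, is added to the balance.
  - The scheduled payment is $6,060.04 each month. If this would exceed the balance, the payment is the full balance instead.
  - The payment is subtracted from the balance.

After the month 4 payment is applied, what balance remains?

Month 1: $28,718.67 +$947.72 interest = $29,666.39; pay $6,060.04 → $23,606.35
Month 2: $23,606.35 +$779.01 interest = $24,385.36; pay $6,060.04 → $18,325.32
Month 3: $18,325.32 +$604.74 interest = $18,930.06; pay $6,060.04 → $12,870.02
Month 4: $12,870.02 +$424.71 interest = $13,294.73; pay $6,060.04 → $7,234.69

$7,234.69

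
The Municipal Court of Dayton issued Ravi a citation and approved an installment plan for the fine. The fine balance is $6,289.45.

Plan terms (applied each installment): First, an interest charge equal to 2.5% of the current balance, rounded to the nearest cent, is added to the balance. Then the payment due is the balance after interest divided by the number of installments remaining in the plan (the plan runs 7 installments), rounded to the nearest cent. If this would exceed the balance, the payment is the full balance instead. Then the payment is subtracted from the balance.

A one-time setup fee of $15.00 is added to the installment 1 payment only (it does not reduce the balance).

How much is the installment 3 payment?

# | Opening | Interest | Payment | Fee | End bal
1 | $6,289.45 | $157.24 | $920.96 | $15.00 | $5,525.73
2 | $5,525.73 | $138.14 | $943.98 | — | $4,719.89
3 | $4,719.89 | $118.00 | $967.58 | — | $3,870.31

$967.58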